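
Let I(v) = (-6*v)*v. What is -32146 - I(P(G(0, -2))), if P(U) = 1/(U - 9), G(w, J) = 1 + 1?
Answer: -1575148/49 ≈ -32146.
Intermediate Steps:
G(w, J) = 2
P(U) = 1/(-9 + U)
I(v) = -6*v²
-32146 - I(P(G(0, -2))) = -32146 - (-6)*(1/(-9 + 2))² = -32146 - (-6)*(1/(-7))² = -32146 - (-6)*(-⅐)² = -32146 - (-6)/49 = -32146 - 1*(-6/49) = -32146 + 6/49 = -1575148/49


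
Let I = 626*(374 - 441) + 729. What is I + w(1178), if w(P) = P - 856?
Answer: -40891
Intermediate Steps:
I = -41213 (I = 626*(-67) + 729 = -41942 + 729 = -41213)
w(P) = -856 + P
I + w(1178) = -41213 + (-856 + 1178) = -41213 + 322 = -40891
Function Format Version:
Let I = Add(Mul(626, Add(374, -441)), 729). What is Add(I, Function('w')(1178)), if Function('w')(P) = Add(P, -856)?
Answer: -40891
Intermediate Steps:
I = -41213 (I = Add(Mul(626, -67), 729) = Add(-41942, 729) = -41213)
Function('w')(P) = Add(-856, P)
Add(I, Function('w')(1178)) = Add(-41213, Add(-856, 1178)) = Add(-41213, 322) = -40891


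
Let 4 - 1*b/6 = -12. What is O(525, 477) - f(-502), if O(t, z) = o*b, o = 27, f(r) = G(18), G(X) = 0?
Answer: 2592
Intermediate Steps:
f(r) = 0
b = 96 (b = 24 - 6*(-12) = 24 + 72 = 96)
O(t, z) = 2592 (O(t, z) = 27*96 = 2592)
O(525, 477) - f(-502) = 2592 - 1*0 = 2592 + 0 = 2592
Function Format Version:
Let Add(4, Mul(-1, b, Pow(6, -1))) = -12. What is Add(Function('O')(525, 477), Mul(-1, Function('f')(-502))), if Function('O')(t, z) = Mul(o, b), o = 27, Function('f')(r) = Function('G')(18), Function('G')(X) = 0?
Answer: 2592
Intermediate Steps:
Function('f')(r) = 0
b = 96 (b = Add(24, Mul(-6, -12)) = Add(24, 72) = 96)
Function('O')(t, z) = 2592 (Function('O')(t, z) = Mul(27, 96) = 2592)
Add(Function('O')(525, 477), Mul(-1, Function('f')(-502))) = Add(2592, Mul(-1, 0)) = Add(2592, 0) = 2592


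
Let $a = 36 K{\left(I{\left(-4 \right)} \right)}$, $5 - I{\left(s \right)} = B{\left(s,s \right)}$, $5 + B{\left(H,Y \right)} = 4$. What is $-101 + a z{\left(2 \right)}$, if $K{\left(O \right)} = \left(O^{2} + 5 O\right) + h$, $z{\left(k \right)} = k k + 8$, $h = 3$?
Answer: $29707$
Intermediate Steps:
$B{\left(H,Y \right)} = -1$ ($B{\left(H,Y \right)} = -5 + 4 = -1$)
$z{\left(k \right)} = 8 + k^{2}$ ($z{\left(k \right)} = k^{2} + 8 = 8 + k^{2}$)
$I{\left(s \right)} = 6$ ($I{\left(s \right)} = 5 - -1 = 5 + 1 = 6$)
$K{\left(O \right)} = 3 + O^{2} + 5 O$ ($K{\left(O \right)} = \left(O^{2} + 5 O\right) + 3 = 3 + O^{2} + 5 O$)
$a = 2484$ ($a = 36 \left(3 + 6^{2} + 5 \cdot 6\right) = 36 \left(3 + 36 + 30\right) = 36 \cdot 69 = 2484$)
$-101 + a z{\left(2 \right)} = -101 + 2484 \left(8 + 2^{2}\right) = -101 + 2484 \left(8 + 4\right) = -101 + 2484 \cdot 12 = -101 + 29808 = 29707$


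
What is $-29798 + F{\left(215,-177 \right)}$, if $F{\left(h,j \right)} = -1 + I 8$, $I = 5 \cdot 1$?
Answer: $-29759$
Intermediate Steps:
$I = 5$
$F{\left(h,j \right)} = 39$ ($F{\left(h,j \right)} = -1 + 5 \cdot 8 = -1 + 40 = 39$)
$-29798 + F{\left(215,-177 \right)} = -29798 + 39 = -29759$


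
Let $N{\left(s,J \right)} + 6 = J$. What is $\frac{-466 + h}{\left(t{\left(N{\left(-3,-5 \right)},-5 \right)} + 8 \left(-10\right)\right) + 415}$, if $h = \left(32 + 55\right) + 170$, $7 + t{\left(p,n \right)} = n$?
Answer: $- \frac{11}{17} \approx -0.64706$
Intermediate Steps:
$N{\left(s,J \right)} = -6 + J$
$t{\left(p,n \right)} = -7 + n$
$h = 257$ ($h = 87 + 170 = 257$)
$\frac{-466 + h}{\left(t{\left(N{\left(-3,-5 \right)},-5 \right)} + 8 \left(-10\right)\right) + 415} = \frac{-466 + 257}{\left(\left(-7 - 5\right) + 8 \left(-10\right)\right) + 415} = - \frac{209}{\left(-12 - 80\right) + 415} = - \frac{209}{-92 + 415} = - \frac{209}{323} = \left(-209\right) \frac{1}{323} = - \frac{11}{17}$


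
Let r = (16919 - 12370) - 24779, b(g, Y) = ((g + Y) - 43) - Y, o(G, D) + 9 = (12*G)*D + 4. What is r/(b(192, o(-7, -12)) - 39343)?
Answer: 10115/19597 ≈ 0.51615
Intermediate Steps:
o(G, D) = -5 + 12*D*G (o(G, D) = -9 + ((12*G)*D + 4) = -9 + (12*D*G + 4) = -9 + (4 + 12*D*G) = -5 + 12*D*G)
b(g, Y) = -43 + g (b(g, Y) = ((Y + g) - 43) - Y = (-43 + Y + g) - Y = -43 + g)
r = -20230 (r = 4549 - 24779 = -20230)
r/(b(192, o(-7, -12)) - 39343) = -20230/((-43 + 192) - 39343) = -20230/(149 - 39343) = -20230/(-39194) = -20230*(-1/39194) = 10115/19597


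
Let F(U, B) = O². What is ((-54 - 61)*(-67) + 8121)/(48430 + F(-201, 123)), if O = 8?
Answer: 7913/24247 ≈ 0.32635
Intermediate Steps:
F(U, B) = 64 (F(U, B) = 8² = 64)
((-54 - 61)*(-67) + 8121)/(48430 + F(-201, 123)) = ((-54 - 61)*(-67) + 8121)/(48430 + 64) = (-115*(-67) + 8121)/48494 = (7705 + 8121)*(1/48494) = 15826*(1/48494) = 7913/24247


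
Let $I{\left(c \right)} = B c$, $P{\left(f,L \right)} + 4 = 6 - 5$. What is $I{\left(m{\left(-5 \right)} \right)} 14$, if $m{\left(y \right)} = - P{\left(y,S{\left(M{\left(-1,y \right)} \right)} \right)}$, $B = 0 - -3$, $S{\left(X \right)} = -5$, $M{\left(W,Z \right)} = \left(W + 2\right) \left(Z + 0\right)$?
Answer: $126$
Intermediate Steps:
$M{\left(W,Z \right)} = Z \left(2 + W\right)$ ($M{\left(W,Z \right)} = \left(2 + W\right) Z = Z \left(2 + W\right)$)
$P{\left(f,L \right)} = -3$ ($P{\left(f,L \right)} = -4 + \left(6 - 5\right) = -4 + 1 = -3$)
$B = 3$ ($B = 0 + 3 = 3$)
$m{\left(y \right)} = 3$ ($m{\left(y \right)} = \left(-1\right) \left(-3\right) = 3$)
$I{\left(c \right)} = 3 c$
$I{\left(m{\left(-5 \right)} \right)} 14 = 3 \cdot 3 \cdot 14 = 9 \cdot 14 = 126$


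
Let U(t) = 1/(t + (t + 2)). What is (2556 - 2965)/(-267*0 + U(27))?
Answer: -22904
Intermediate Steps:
U(t) = 1/(2 + 2*t) (U(t) = 1/(t + (2 + t)) = 1/(2 + 2*t))
(2556 - 2965)/(-267*0 + U(27)) = (2556 - 2965)/(-267*0 + 1/(2*(1 + 27))) = -409/(0 + (½)/28) = -409/(0 + (½)*(1/28)) = -409/(0 + 1/56) = -409/1/56 = -409*56 = -22904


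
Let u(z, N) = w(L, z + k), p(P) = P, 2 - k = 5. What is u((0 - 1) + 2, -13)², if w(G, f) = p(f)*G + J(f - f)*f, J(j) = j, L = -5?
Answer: 100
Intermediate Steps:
k = -3 (k = 2 - 1*5 = 2 - 5 = -3)
w(G, f) = G*f (w(G, f) = f*G + (f - f)*f = G*f + 0*f = G*f + 0 = G*f)
u(z, N) = 15 - 5*z (u(z, N) = -5*(z - 3) = -5*(-3 + z) = 15 - 5*z)
u((0 - 1) + 2, -13)² = (15 - 5*((0 - 1) + 2))² = (15 - 5*(-1 + 2))² = (15 - 5*1)² = (15 - 5)² = 10² = 100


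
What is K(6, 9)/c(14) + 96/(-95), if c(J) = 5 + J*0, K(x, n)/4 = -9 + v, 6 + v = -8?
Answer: -1844/95 ≈ -19.411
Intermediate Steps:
v = -14 (v = -6 - 8 = -14)
K(x, n) = -92 (K(x, n) = 4*(-9 - 14) = 4*(-23) = -92)
c(J) = 5 (c(J) = 5 + 0 = 5)
K(6, 9)/c(14) + 96/(-95) = -92/5 + 96/(-95) = -92*1/5 + 96*(-1/95) = -92/5 - 96/95 = -1844/95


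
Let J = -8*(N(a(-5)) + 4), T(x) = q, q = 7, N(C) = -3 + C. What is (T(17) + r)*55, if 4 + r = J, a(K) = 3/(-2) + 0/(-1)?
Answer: 385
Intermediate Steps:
a(K) = -3/2 (a(K) = 3*(-1/2) + 0*(-1) = -3/2 + 0 = -3/2)
T(x) = 7
J = 4 (J = -8*((-3 - 3/2) + 4) = -8*(-9/2 + 4) = -8*(-1/2) = 4)
r = 0 (r = -4 + 4 = 0)
(T(17) + r)*55 = (7 + 0)*55 = 7*55 = 385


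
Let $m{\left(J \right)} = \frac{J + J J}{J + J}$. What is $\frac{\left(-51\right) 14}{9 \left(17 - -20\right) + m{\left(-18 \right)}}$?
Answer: $- \frac{1428}{649} \approx -2.2003$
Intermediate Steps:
$m{\left(J \right)} = \frac{J + J^{2}}{2 J}$
$\frac{\left(-51\right) 14}{9 \left(17 - -20\right) + m{\left(-18 \right)}} = \frac{\left(-51\right) 14}{9 \left(17 - -20\right) + \left(\frac{1}{2} + \frac{1}{2} \left(-18\right)\right)} = \frac{1}{9 \left(17 + 20\right) + \left(\frac{1}{2} - 9\right)} \left(-714\right) = \frac{1}{9 \cdot 37 - \frac{17}{2}} \left(-714\right) = \frac{1}{333 - \frac{17}{2}} \left(-714\right) = \frac{1}{\frac{649}{2}} \left(-714\right) = \frac{2}{649} \left(-714\right) = - \frac{1428}{649}$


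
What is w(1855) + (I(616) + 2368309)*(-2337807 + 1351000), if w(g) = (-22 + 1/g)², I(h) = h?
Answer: -8043987009215412394/3441025 ≈ -2.3377e+12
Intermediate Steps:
w(1855) + (I(616) + 2368309)*(-2337807 + 1351000) = (-1 + 22*1855)²/1855² + (616 + 2368309)*(-2337807 + 1351000) = (-1 + 40810)²/3441025 + 2368925*(-986807) = (1/3441025)*40809² - 2337671772475 = (1/3441025)*1665374481 - 2337671772475 = 1665374481/3441025 - 2337671772475 = -8043987009215412394/3441025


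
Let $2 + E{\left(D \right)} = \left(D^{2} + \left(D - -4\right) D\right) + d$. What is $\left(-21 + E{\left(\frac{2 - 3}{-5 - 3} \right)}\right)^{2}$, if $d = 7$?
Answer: $\frac{245025}{1024} \approx 239.28$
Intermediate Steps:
$E{\left(D \right)} = 5 + D^{2} + D \left(4 + D\right)$ ($E{\left(D \right)} = -2 + \left(\left(D^{2} + \left(D - -4\right) D\right) + 7\right) = -2 + \left(\left(D^{2} + \left(D + 4\right) D\right) + 7\right) = -2 + \left(\left(D^{2} + \left(4 + D\right) D\right) + 7\right) = -2 + \left(\left(D^{2} + D \left(4 + D\right)\right) + 7\right) = -2 + \left(7 + D^{2} + D \left(4 + D\right)\right) = 5 + D^{2} + D \left(4 + D\right)$)
$\left(-21 + E{\left(\frac{2 - 3}{-5 - 3} \right)}\right)^{2} = \left(-21 + \left(5 + 2 \left(\frac{2 - 3}{-5 - 3}\right)^{2} + 4 \frac{2 - 3}{-5 - 3}\right)\right)^{2} = \left(-21 + \left(5 + 2 \left(- \frac{1}{-8}\right)^{2} + 4 \left(- \frac{1}{-8}\right)\right)\right)^{2} = \left(-21 + \left(5 + 2 \left(\left(-1\right) \left(- \frac{1}{8}\right)\right)^{2} + 4 \left(\left(-1\right) \left(- \frac{1}{8}\right)\right)\right)\right)^{2} = \left(-21 + \left(5 + \frac{2}{64} + 4 \cdot \frac{1}{8}\right)\right)^{2} = \left(-21 + \left(5 + 2 \cdot \frac{1}{64} + \frac{1}{2}\right)\right)^{2} = \left(-21 + \left(5 + \frac{1}{32} + \frac{1}{2}\right)\right)^{2} = \left(-21 + \frac{177}{32}\right)^{2} = \left(- \frac{495}{32}\right)^{2} = \frac{245025}{1024}$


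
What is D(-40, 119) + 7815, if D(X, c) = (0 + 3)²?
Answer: 7824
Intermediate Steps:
D(X, c) = 9 (D(X, c) = 3² = 9)
D(-40, 119) + 7815 = 9 + 7815 = 7824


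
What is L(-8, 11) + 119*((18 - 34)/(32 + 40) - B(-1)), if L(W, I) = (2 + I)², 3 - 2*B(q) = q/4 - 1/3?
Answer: -5087/72 ≈ -70.653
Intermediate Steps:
B(q) = 5/3 - q/8 (B(q) = 3/2 - (q/4 - 1/3)/2 = 3/2 - (q*(¼) - 1*⅓)/2 = 3/2 - (q/4 - ⅓)/2 = 3/2 - (-⅓ + q/4)/2 = 3/2 + (⅙ - q/8) = 5/3 - q/8)
L(-8, 11) + 119*((18 - 34)/(32 + 40) - B(-1)) = (2 + 11)² + 119*((18 - 34)/(32 + 40) - (5/3 - ⅛*(-1))) = 13² + 119*(-16/72 - (5/3 + ⅛)) = 169 + 119*(-16*1/72 - 1*43/24) = 169 + 119*(-2/9 - 43/24) = 169 + 119*(-145/72) = 169 - 17255/72 = -5087/72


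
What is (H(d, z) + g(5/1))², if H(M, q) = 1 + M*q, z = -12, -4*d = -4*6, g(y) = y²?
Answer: 2116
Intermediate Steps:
d = 6 (d = -(-1)*6 = -¼*(-24) = 6)
(H(d, z) + g(5/1))² = ((1 + 6*(-12)) + (5/1)²)² = ((1 - 72) + (5*1)²)² = (-71 + 5²)² = (-71 + 25)² = (-46)² = 2116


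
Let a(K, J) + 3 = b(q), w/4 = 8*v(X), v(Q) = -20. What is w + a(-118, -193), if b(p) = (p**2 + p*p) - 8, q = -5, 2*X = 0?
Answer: -601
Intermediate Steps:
X = 0 (X = (1/2)*0 = 0)
b(p) = -8 + 2*p**2 (b(p) = (p**2 + p**2) - 8 = 2*p**2 - 8 = -8 + 2*p**2)
w = -640 (w = 4*(8*(-20)) = 4*(-160) = -640)
a(K, J) = 39 (a(K, J) = -3 + (-8 + 2*(-5)**2) = -3 + (-8 + 2*25) = -3 + (-8 + 50) = -3 + 42 = 39)
w + a(-118, -193) = -640 + 39 = -601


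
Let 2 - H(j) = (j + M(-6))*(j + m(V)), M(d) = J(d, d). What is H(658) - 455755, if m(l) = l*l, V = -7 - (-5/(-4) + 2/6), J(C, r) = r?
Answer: -33580951/36 ≈ -9.3280e+5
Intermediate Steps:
M(d) = d
V = -103/12 (V = -7 - (-5*(-¼) + 2*(⅙)) = -7 - (5/4 + ⅓) = -7 - 1*19/12 = -7 - 19/12 = -103/12 ≈ -8.5833)
m(l) = l²
H(j) = 2 - (-6 + j)*(10609/144 + j) (H(j) = 2 - (j - 6)*(j + (-103/12)²) = 2 - (-6 + j)*(j + 10609/144) = 2 - (-6 + j)*(10609/144 + j))
H(658) - 455755 = (10657/24 - 1*658² - 9745/144*658) - 455755 = (10657/24 - 1*432964 - 3206105/72) - 455755 = (10657/24 - 432964 - 3206105/72) - 455755 = -17173771/36 - 455755 = -33580951/36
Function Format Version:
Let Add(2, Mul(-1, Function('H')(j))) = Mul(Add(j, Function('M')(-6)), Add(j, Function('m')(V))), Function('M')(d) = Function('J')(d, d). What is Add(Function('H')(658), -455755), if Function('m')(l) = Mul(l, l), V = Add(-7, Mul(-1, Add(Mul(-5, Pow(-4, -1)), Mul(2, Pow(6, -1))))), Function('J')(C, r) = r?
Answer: Rational(-33580951, 36) ≈ -9.3280e+5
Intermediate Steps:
Function('M')(d) = d
V = Rational(-103, 12) (V = Add(-7, Mul(-1, Add(Mul(-5, Rational(-1, 4)), Mul(2, Rational(1, 6))))) = Add(-7, Mul(-1, Add(Rational(5, 4), Rational(1, 3)))) = Add(-7, Mul(-1, Rational(19, 12))) = Add(-7, Rational(-19, 12)) = Rational(-103, 12) ≈ -8.5833)
Function('m')(l) = Pow(l, 2)
Function('H')(j) = Add(2, Mul(-1, Add(-6, j), Add(Rational(10609, 144), j))) (Function('H')(j) = Add(2, Mul(-1, Mul(Add(j, -6), Add(j, Pow(Rational(-103, 12), 2))))) = Add(2, Mul(-1, Mul(Add(-6, j), Add(j, Rational(10609, 144))))) = Add(2, Mul(-1, Mul(Add(-6, j), Add(Rational(10609, 144), j)))) = Add(2, Mul(-1, Add(-6, j), Add(Rational(10609, 144), j))))
Add(Function('H')(658), -455755) = Add(Add(Rational(10657, 24), Mul(-1, Pow(658, 2)), Mul(Rational(-9745, 144), 658)), -455755) = Add(Add(Rational(10657, 24), Mul(-1, 432964), Rational(-3206105, 72)), -455755) = Add(Add(Rational(10657, 24), -432964, Rational(-3206105, 72)), -455755) = Add(Rational(-17173771, 36), -455755) = Rational(-33580951, 36)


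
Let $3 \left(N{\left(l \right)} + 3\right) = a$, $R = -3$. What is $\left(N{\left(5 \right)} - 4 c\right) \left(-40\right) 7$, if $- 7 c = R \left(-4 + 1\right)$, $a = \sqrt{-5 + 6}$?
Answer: $- \frac{2080}{3} \approx -693.33$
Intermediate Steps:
$a = 1$ ($a = \sqrt{1} = 1$)
$c = - \frac{9}{7}$ ($c = - \frac{\left(-3\right) \left(-4 + 1\right)}{7} = - \frac{\left(-3\right) \left(-3\right)}{7} = \left(- \frac{1}{7}\right) 9 = - \frac{9}{7} \approx -1.2857$)
$N{\left(l \right)} = - \frac{8}{3}$ ($N{\left(l \right)} = -3 + \frac{1}{3} \cdot 1 = -3 + \frac{1}{3} = - \frac{8}{3}$)
$\left(N{\left(5 \right)} - 4 c\right) \left(-40\right) 7 = \left(- \frac{8}{3} - - \frac{36}{7}\right) \left(-40\right) 7 = \left(- \frac{8}{3} + \frac{36}{7}\right) \left(-40\right) 7 = \frac{52}{21} \left(-40\right) 7 = \left(- \frac{2080}{21}\right) 7 = - \frac{2080}{3}$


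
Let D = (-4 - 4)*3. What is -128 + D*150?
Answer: -3728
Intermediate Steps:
D = -24 (D = -8*3 = -24)
-128 + D*150 = -128 - 24*150 = -128 - 3600 = -3728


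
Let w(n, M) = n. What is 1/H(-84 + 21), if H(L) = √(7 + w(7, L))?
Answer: √14/14 ≈ 0.26726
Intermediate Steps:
H(L) = √14 (H(L) = √(7 + 7) = √14)
1/H(-84 + 21) = 1/(√14) = √14/14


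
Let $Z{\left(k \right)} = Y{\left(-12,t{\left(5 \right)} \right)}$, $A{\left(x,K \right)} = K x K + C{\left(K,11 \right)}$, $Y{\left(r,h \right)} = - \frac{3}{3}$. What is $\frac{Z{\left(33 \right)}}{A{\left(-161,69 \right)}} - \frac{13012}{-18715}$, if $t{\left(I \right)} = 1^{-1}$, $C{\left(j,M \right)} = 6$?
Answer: $\frac{1994782379}{2869065645} \approx 0.69527$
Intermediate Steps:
$t{\left(I \right)} = 1$
$Y{\left(r,h \right)} = -1$ ($Y{\left(r,h \right)} = \left(-3\right) \frac{1}{3} = -1$)
$A{\left(x,K \right)} = 6 + x K^{2}$ ($A{\left(x,K \right)} = K x K + 6 = x K^{2} + 6 = 6 + x K^{2}$)
$Z{\left(k \right)} = -1$
$\frac{Z{\left(33 \right)}}{A{\left(-161,69 \right)}} - \frac{13012}{-18715} = - \frac{1}{6 - 161 \cdot 69^{2}} - \frac{13012}{-18715} = - \frac{1}{6 - 766521} - - \frac{13012}{18715} = - \frac{1}{6 - 766521} + \frac{13012}{18715} = - \frac{1}{-766515} + \frac{13012}{18715} = \left(-1\right) \left(- \frac{1}{766515}\right) + \frac{13012}{18715} = \frac{1}{766515} + \frac{13012}{18715} = \frac{1994782379}{2869065645}$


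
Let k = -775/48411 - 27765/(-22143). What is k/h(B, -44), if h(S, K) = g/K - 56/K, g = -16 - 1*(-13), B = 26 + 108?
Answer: 160844920/174231189 ≈ 0.92317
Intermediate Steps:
B = 134
k = 40211230/32483781 (k = -775*1/48411 - 27765*(-1/22143) = -775/48411 + 9255/7381 = 40211230/32483781 ≈ 1.2379)
g = -3 (g = -16 + 13 = -3)
h(S, K) = -59/K (h(S, K) = -3/K - 56/K = -59/K)
k/h(B, -44) = 40211230/(32483781*((-59/(-44)))) = 40211230/(32483781*((-59*(-1/44)))) = 40211230/(32483781*(59/44)) = (40211230/32483781)*(44/59) = 160844920/174231189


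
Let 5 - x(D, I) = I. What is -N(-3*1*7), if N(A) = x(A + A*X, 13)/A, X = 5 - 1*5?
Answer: -8/21 ≈ -0.38095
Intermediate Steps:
X = 0 (X = 5 - 5 = 0)
x(D, I) = 5 - I
N(A) = -8/A (N(A) = (5 - 1*13)/A = (5 - 13)/A = -8/A)
-N(-3*1*7) = -(-8)/(-3*1*7) = -(-8)/((-3*7)) = -(-8)/(-21) = -(-8)*(-1)/21 = -1*8/21 = -8/21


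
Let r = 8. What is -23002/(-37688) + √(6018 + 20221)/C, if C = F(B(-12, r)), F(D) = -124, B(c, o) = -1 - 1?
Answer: 1643/2692 - √26239/124 ≈ -0.69600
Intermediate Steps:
B(c, o) = -2
C = -124
-23002/(-37688) + √(6018 + 20221)/C = -23002/(-37688) + √(6018 + 20221)/(-124) = -23002*(-1/37688) + √26239*(-1/124) = 1643/2692 - √26239/124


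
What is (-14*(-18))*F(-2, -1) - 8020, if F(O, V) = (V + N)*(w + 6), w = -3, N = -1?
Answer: -9532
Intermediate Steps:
F(O, V) = -3 + 3*V (F(O, V) = (V - 1)*(-3 + 6) = (-1 + V)*3 = -3 + 3*V)
(-14*(-18))*F(-2, -1) - 8020 = (-14*(-18))*(-3 + 3*(-1)) - 8020 = 252*(-3 - 3) - 8020 = 252*(-6) - 8020 = -1512 - 8020 = -9532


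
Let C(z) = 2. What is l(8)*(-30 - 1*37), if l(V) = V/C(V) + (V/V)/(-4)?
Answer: -1005/4 ≈ -251.25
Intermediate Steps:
l(V) = -1/4 + V/2 (l(V) = V/2 + (V/V)/(-4) = V*(1/2) + 1*(-1/4) = V/2 - 1/4 = -1/4 + V/2)
l(8)*(-30 - 1*37) = (-1/4 + (1/2)*8)*(-30 - 1*37) = (-1/4 + 4)*(-30 - 37) = (15/4)*(-67) = -1005/4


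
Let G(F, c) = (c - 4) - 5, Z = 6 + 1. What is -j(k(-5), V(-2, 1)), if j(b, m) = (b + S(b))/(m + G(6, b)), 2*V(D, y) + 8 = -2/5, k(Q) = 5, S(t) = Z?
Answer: 60/41 ≈ 1.4634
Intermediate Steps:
Z = 7
S(t) = 7
V(D, y) = -21/5 (V(D, y) = -4 + (-2/5)/2 = -4 + (-2*⅕)/2 = -4 + (½)*(-⅖) = -4 - ⅕ = -21/5)
G(F, c) = -9 + c (G(F, c) = (-4 + c) - 5 = -9 + c)
j(b, m) = (7 + b)/(-9 + b + m) (j(b, m) = (b + 7)/(m + (-9 + b)) = (7 + b)/(-9 + b + m))
-j(k(-5), V(-2, 1)) = -(7 + 5)/(-9 + 5 - 21/5) = -12/(-41/5) = -(-5)*12/41 = -1*(-60/41) = 60/41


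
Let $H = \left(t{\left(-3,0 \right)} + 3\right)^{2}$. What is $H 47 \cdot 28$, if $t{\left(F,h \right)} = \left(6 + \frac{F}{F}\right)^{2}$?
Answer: $3558464$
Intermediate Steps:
$t{\left(F,h \right)} = 49$ ($t{\left(F,h \right)} = \left(6 + 1\right)^{2} = 7^{2} = 49$)
$H = 2704$ ($H = \left(49 + 3\right)^{2} = 52^{2} = 2704$)
$H 47 \cdot 28 = 2704 \cdot 47 \cdot 28 = 127088 \cdot 28 = 3558464$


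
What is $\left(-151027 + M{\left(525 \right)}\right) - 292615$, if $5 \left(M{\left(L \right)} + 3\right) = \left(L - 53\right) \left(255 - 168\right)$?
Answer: $- \frac{2177161}{5} \approx -4.3543 \cdot 10^{5}$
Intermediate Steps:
$M{\left(L \right)} = - \frac{4626}{5} + \frac{87 L}{5}$ ($M{\left(L \right)} = -3 + \frac{\left(L - 53\right) \left(255 - 168\right)}{5} = -3 + \frac{\left(-53 + L\right) 87}{5} = -3 + \frac{-4611 + 87 L}{5} = -3 + \left(- \frac{4611}{5} + \frac{87 L}{5}\right) = - \frac{4626}{5} + \frac{87 L}{5}$)
$\left(-151027 + M{\left(525 \right)}\right) - 292615 = \left(-151027 + \left(- \frac{4626}{5} + \frac{87}{5} \cdot 525\right)\right) - 292615 = \left(-151027 + \left(- \frac{4626}{5} + 9135\right)\right) - 292615 = \left(-151027 + \frac{41049}{5}\right) - 292615 = - \frac{714086}{5} - 292615 = - \frac{2177161}{5}$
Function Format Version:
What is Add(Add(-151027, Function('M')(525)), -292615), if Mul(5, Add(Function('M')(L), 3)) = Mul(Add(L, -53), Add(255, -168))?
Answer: Rational(-2177161, 5) ≈ -4.3543e+5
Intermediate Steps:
Function('M')(L) = Add(Rational(-4626, 5), Mul(Rational(87, 5), L)) (Function('M')(L) = Add(-3, Mul(Rational(1, 5), Mul(Add(L, -53), Add(255, -168)))) = Add(-3, Mul(Rational(1, 5), Mul(Add(-53, L), 87))) = Add(-3, Mul(Rational(1, 5), Add(-4611, Mul(87, L)))) = Add(-3, Add(Rational(-4611, 5), Mul(Rational(87, 5), L))) = Add(Rational(-4626, 5), Mul(Rational(87, 5), L)))
Add(Add(-151027, Function('M')(525)), -292615) = Add(Add(-151027, Add(Rational(-4626, 5), Mul(Rational(87, 5), 525))), -292615) = Add(Add(-151027, Add(Rational(-4626, 5), 9135)), -292615) = Add(Add(-151027, Rational(41049, 5)), -292615) = Add(Rational(-714086, 5), -292615) = Rational(-2177161, 5)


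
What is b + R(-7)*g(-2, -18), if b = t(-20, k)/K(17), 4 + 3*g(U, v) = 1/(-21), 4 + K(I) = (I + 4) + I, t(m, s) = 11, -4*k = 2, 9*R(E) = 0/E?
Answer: 11/34 ≈ 0.32353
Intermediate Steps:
R(E) = 0 (R(E) = (0/E)/9 = (⅑)*0 = 0)
k = -½ (k = -¼*2 = -½ ≈ -0.50000)
K(I) = 2*I (K(I) = -4 + ((I + 4) + I) = -4 + ((4 + I) + I) = -4 + (4 + 2*I) = 2*I)
g(U, v) = -85/63 (g(U, v) = -4/3 + (⅓)/(-21) = -4/3 + (⅓)*(-1/21) = -4/3 - 1/63 = -85/63)
b = 11/34 (b = 11/((2*17)) = 11/34 ≈ 0.32353)
b + R(-7)*g(-2, -18) = 11/34 + 0*(-85/63) = 11/34 + 0 = 11/34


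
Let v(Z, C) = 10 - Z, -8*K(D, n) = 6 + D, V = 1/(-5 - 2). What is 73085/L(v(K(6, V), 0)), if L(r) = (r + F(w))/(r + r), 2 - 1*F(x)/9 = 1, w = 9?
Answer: 3361910/41 ≈ 81998.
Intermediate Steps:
V = -1/7 (V = 1/(-7) = -1/7 ≈ -0.14286)
F(x) = 9 (F(x) = 18 - 9*1 = 18 - 9 = 9)
K(D, n) = -3/4 - D/8 (K(D, n) = -(6 + D)/8 = -3/4 - D/8)
L(r) = (9 + r)/(2*r) (L(r) = (r + 9)/(r + r) = (9 + r)/((2*r)) = (9 + r)*(1/(2*r)) = (9 + r)/(2*r))
73085/L(v(K(6, V), 0)) = 73085/(((9 + (10 - (-3/4 - 1/8*6)))/(2*(10 - (-3/4 - 1/8*6))))) = 73085/(((9 + (10 - (-3/4 - 3/4)))/(2*(10 - (-3/4 - 3/4))))) = 73085/(((9 + (10 - 1*(-3/2)))/(2*(10 - 1*(-3/2))))) = 73085/(((9 + (10 + 3/2))/(2*(10 + 3/2)))) = 73085/(((9 + 23/2)/(2*(23/2)))) = 73085/(((1/2)*(2/23)*(41/2))) = 73085/(41/46) = 73085*(46/41) = 3361910/41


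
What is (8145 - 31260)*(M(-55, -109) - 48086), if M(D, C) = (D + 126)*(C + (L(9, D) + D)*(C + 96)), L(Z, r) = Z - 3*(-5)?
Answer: 629005380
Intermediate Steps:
L(Z, r) = 15 + Z (L(Z, r) = Z + 15 = 15 + Z)
M(D, C) = (126 + D)*(C + (24 + D)*(96 + C)) (M(D, C) = (D + 126)*(C + ((15 + 9) + D)*(C + 96)) = (126 + D)*(C + (24 + D)*(96 + C)))
(8145 - 31260)*(M(-55, -109) - 48086) = (8145 - 31260)*((290304 + 96*(-55)² + 3150*(-109) + 14400*(-55) - 109*(-55)² + 151*(-109)*(-55)) - 48086) = -23115*((290304 + 96*3025 - 343350 - 792000 - 109*3025 + 905245) - 48086) = -23115*((290304 + 290400 - 343350 - 792000 - 329725 + 905245) - 48086) = -23115*(20874 - 48086) = -23115*(-27212) = 629005380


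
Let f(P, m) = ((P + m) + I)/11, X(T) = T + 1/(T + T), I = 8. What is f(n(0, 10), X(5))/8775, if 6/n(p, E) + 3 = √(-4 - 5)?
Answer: 11/87750 - I/96525 ≈ 0.00012536 - 1.036e-5*I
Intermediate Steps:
n(p, E) = (-3 - 3*I)/3 (n(p, E) = 6/(-3 + √(-4 - 5)) = 6/(-3 + √(-9)) = 6/(-3 + 3*I) = 6*((-3 - 3*I)/18) = (-3 - 3*I)/3)
X(T) = T + 1/(2*T)
f(P, m) = 8/11 + P/11 + m/11 (f(P, m) = ((P + m) + 8)/11 = (8 + P + m)*(1/11) = 8/11 + P/11 + m/11)
f(n(0, 10), X(5))/8775 = (8/11 + (-1 - I)/11 + (5 + (½)/5)/11)/8775 = (8/11 + (-1/11 - I/11) + (5 + (½)*(⅕))/11)*(1/8775) = (8/11 + (-1/11 - I/11) + (5 + ⅒)/11)*(1/8775) = (8/11 + (-1/11 - I/11) + (1/11)*(51/10))*(1/8775) = (8/11 + (-1/11 - I/11) + 51/110)*(1/8775) = (11/10 - I/11)*(1/8775) = 11/87750 - I/96525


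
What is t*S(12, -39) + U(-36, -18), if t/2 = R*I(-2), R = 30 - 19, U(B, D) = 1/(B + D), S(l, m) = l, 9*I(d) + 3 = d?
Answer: -7921/54 ≈ -146.69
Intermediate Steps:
I(d) = -1/3 + d/9
R = 11
t = -110/9 (t = 2*(11*(-1/3 + (1/9)*(-2))) = 2*(11*(-1/3 - 2/9)) = 2*(11*(-5/9)) = 2*(-55/9) = -110/9 ≈ -12.222)
t*S(12, -39) + U(-36, -18) = -110/9*12 + 1/(-36 - 18) = -440/3 + 1/(-54) = -440/3 - 1/54 = -7921/54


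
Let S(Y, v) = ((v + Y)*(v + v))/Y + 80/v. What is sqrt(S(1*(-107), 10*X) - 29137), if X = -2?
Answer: I*sqrt(334178869)/107 ≈ 170.85*I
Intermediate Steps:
S(Y, v) = 80/v + 2*v*(Y + v)/Y (S(Y, v) = ((Y + v)*(2*v))/Y + 80/v = (2*v*(Y + v))/Y + 80/v = 2*v*(Y + v)/Y + 80/v = 80/v + 2*v*(Y + v)/Y)
sqrt(S(1*(-107), 10*X) - 29137) = sqrt((2*(10*(-2)) + 80/((10*(-2))) + 2*(10*(-2))**2/((1*(-107)))) - 29137) = sqrt((2*(-20) + 80/(-20) + 2*(-20)**2/(-107)) - 29137) = sqrt((-40 + 80*(-1/20) + 2*(-1/107)*400) - 29137) = sqrt((-40 - 4 - 800/107) - 29137) = sqrt(-5508/107 - 29137) = sqrt(-3123167/107) = I*sqrt(334178869)/107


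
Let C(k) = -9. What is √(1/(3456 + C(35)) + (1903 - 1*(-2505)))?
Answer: √5819446391/1149 ≈ 66.393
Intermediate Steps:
√(1/(3456 + C(35)) + (1903 - 1*(-2505))) = √(1/(3456 - 9) + (1903 - 1*(-2505))) = √(1/3447 + (1903 + 2505)) = √(1/3447 + 4408) = √(15194377/3447) = √5819446391/1149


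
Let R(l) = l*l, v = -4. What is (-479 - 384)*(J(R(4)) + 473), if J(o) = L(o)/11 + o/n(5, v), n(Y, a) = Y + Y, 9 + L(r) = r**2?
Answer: -23592694/55 ≈ -4.2896e+5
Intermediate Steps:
R(l) = l**2
L(r) = -9 + r**2
n(Y, a) = 2*Y
J(o) = -9/11 + o/10 + o**2/11 (J(o) = (-9 + o**2)/11 + o/((2*5)) = (-9 + o**2)*(1/11) + o/10 = (-9/11 + o**2/11) + o*(1/10) = (-9/11 + o**2/11) + o/10 = -9/11 + o/10 + o**2/11)
(-479 - 384)*(J(R(4)) + 473) = (-479 - 384)*((-9/11 + (1/10)*4**2 + (4**2)**2/11) + 473) = -863*((-9/11 + (1/10)*16 + (1/11)*16**2) + 473) = -863*((-9/11 + 8/5 + (1/11)*256) + 473) = -863*((-9/11 + 8/5 + 256/11) + 473) = -863*(1323/55 + 473) = -863*27338/55 = -23592694/55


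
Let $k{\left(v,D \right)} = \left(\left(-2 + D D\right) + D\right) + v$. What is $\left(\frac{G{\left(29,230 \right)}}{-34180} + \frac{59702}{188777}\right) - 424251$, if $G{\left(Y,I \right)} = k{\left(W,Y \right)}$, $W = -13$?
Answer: $- \frac{547486873058567}{1290479572} \approx -4.2425 \cdot 10^{5}$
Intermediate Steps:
$k{\left(v,D \right)} = -2 + D + v + D^{2}$ ($k{\left(v,D \right)} = \left(\left(-2 + D^{2}\right) + D\right) + v = \left(-2 + D + D^{2}\right) + v = -2 + D + v + D^{2}$)
$G{\left(Y,I \right)} = -15 + Y + Y^{2}$ ($G{\left(Y,I \right)} = -2 + Y - 13 + Y^{2} = -15 + Y + Y^{2}$)
$\left(\frac{G{\left(29,230 \right)}}{-34180} + \frac{59702}{188777}\right) - 424251 = \left(\frac{-15 + 29 + 29^{2}}{-34180} + \frac{59702}{188777}\right) - 424251 = \left(\left(-15 + 29 + 841\right) \left(- \frac{1}{34180}\right) + 59702 \cdot \frac{1}{188777}\right) - 424251 = \left(855 \left(- \frac{1}{34180}\right) + \frac{59702}{188777}\right) - 424251 = \left(- \frac{171}{6836} + \frac{59702}{188777}\right) - 424251 = \frac{375842005}{1290479572} - 424251 = - \frac{547486873058567}{1290479572}$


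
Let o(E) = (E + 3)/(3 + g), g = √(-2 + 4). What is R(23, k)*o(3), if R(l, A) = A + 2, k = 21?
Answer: 414/7 - 138*√2/7 ≈ 31.263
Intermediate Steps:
R(l, A) = 2 + A
g = √2 ≈ 1.4142
o(E) = (3 + E)/(3 + √2) (o(E) = (E + 3)/(3 + √2) = (3 + E)/(3 + √2))
R(23, k)*o(3) = (2 + 21)*((3 + 3)/(3 + √2)) = 23*(6/(3 + √2)) = 138/(3 + √2)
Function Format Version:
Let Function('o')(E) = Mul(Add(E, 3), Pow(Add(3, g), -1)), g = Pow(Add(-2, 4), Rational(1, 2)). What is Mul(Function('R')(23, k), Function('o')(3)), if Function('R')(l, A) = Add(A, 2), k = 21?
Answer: Add(Rational(414, 7), Mul(Rational(-138, 7), Pow(2, Rational(1, 2)))) ≈ 31.263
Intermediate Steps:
Function('R')(l, A) = Add(2, A)
g = Pow(2, Rational(1, 2)) ≈ 1.4142
Function('o')(E) = Mul(Pow(Add(3, Pow(2, Rational(1, 2))), -1), Add(3, E)) (Function('o')(E) = Mul(Add(E, 3), Pow(Add(3, Pow(2, Rational(1, 2))), -1)) = Mul(Add(3, E), Pow(Add(3, Pow(2, Rational(1, 2))), -1)) = Mul(Pow(Add(3, Pow(2, Rational(1, 2))), -1), Add(3, E)))
Mul(Function('R')(23, k), Function('o')(3)) = Mul(Add(2, 21), Mul(Pow(Add(3, Pow(2, Rational(1, 2))), -1), Add(3, 3))) = Mul(23, Mul(Pow(Add(3, Pow(2, Rational(1, 2))), -1), 6)) = Mul(23, Mul(6, Pow(Add(3, Pow(2, Rational(1, 2))), -1))) = Mul(138, Pow(Add(3, Pow(2, Rational(1, 2))), -1))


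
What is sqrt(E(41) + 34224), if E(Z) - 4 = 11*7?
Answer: sqrt(34305) ≈ 185.22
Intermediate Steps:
E(Z) = 81 (E(Z) = 4 + 11*7 = 4 + 77 = 81)
sqrt(E(41) + 34224) = sqrt(81 + 34224) = sqrt(34305)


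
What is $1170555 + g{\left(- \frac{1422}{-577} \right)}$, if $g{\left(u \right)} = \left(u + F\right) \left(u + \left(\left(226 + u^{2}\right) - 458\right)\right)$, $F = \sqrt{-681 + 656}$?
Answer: $\frac{224757861665415}{192100033} - \frac{371984750 i}{332929} \approx 1.17 \cdot 10^{6} - 1117.3 i$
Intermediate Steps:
$F = 5 i$ ($F = \sqrt{-25} = 5 i \approx 5.0 i$)
$g{\left(u \right)} = \left(u + 5 i\right) \left(-232 + u + u^{2}\right)$ ($g{\left(u \right)} = \left(u + 5 i\right) \left(u + \left(\left(226 + u^{2}\right) - 458\right)\right) = \left(u + 5 i\right) \left(u + \left(-232 + u^{2}\right)\right) = \left(u + 5 i\right) \left(-232 + u + u^{2}\right)$)
$1170555 + g{\left(- \frac{1422}{-577} \right)} = 1170555 + \left(\left(- \frac{1422}{-577}\right)^{3} - 1160 i + - \frac{1422}{-577} \left(-232 + 5 i\right) + \left(- \frac{1422}{-577}\right)^{2} \left(1 + 5 i\right)\right) = 1170555 + \left(\left(\left(-1422\right) \left(- \frac{1}{577}\right)\right)^{3} - 1160 i + \left(-1422\right) \left(- \frac{1}{577}\right) \left(-232 + 5 i\right) + \left(\left(-1422\right) \left(- \frac{1}{577}\right)\right)^{2} \left(1 + 5 i\right)\right) = 1170555 + \left(\left(\frac{1422}{577}\right)^{3} - 1160 i + \frac{1422 \left(-232 + 5 i\right)}{577} + \left(\frac{1422}{577}\right)^{2} \left(1 + 5 i\right)\right) = 1170555 + \left(\frac{2875403448}{192100033} - 1160 i - \left(\frac{329904}{577} - \frac{7110 i}{577}\right) + \frac{2022084 \left(1 + 5 i\right)}{332929}\right) = 1170555 + \left(\frac{2875403448}{192100033} - 1160 i - \left(\frac{329904}{577} - \frac{7110 i}{577}\right) + \left(\frac{2022084}{332929} + \frac{10110420 i}{332929}\right)\right) = 1170555 - \left(\frac{105792462900}{192100033} + \frac{371984750 i}{332929}\right) = \frac{224757861665415}{192100033} - \frac{371984750 i}{332929}$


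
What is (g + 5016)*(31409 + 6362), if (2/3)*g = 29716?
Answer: 1873063890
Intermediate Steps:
g = 44574 (g = (3/2)*29716 = 44574)
(g + 5016)*(31409 + 6362) = (44574 + 5016)*(31409 + 6362) = 49590*37771 = 1873063890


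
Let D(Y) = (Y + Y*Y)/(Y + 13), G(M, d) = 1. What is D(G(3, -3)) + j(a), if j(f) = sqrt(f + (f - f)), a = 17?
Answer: 1/7 + sqrt(17) ≈ 4.2660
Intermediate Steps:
D(Y) = (Y + Y**2)/(13 + Y)
j(f) = sqrt(f) (j(f) = sqrt(f + 0) = sqrt(f))
D(G(3, -3)) + j(a) = 1*(1 + 1)/(13 + 1) + sqrt(17) = 1*2/14 + sqrt(17) = 1*(1/14)*2 + sqrt(17) = 1/7 + sqrt(17)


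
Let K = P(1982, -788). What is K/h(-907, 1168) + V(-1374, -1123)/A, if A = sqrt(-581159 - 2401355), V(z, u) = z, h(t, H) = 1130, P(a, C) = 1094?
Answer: 547/565 + 687*I*sqrt(2982514)/1491257 ≈ 0.96814 + 0.7956*I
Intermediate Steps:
K = 1094
A = I*sqrt(2982514) (A = sqrt(-2982514) = I*sqrt(2982514) ≈ 1727.0*I)
K/h(-907, 1168) + V(-1374, -1123)/A = 1094/1130 - 1374*(-I*sqrt(2982514)/2982514) = 1094*(1/1130) - (-687)*I*sqrt(2982514)/1491257 = 547/565 + 687*I*sqrt(2982514)/1491257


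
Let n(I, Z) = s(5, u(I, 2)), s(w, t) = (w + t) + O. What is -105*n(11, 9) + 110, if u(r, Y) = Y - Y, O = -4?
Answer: 5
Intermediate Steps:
u(r, Y) = 0
s(w, t) = -4 + t + w (s(w, t) = (w + t) - 4 = (t + w) - 4 = -4 + t + w)
n(I, Z) = 1 (n(I, Z) = -4 + 0 + 5 = 1)
-105*n(11, 9) + 110 = -105*1 + 110 = -105 + 110 = 5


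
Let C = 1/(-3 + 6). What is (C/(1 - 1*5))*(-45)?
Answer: 15/4 ≈ 3.7500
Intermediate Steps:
C = ⅓ (C = 1/3 = ⅓ ≈ 0.33333)
(C/(1 - 1*5))*(-45) = (1/(3*(1 - 1*5)))*(-45) = (1/(3*(1 - 5)))*(-45) = ((⅓)/(-4))*(-45) = ((⅓)*(-¼))*(-45) = -1/12*(-45) = 15/4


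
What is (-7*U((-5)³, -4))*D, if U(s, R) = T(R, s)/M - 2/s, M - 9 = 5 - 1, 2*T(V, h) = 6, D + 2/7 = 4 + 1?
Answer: -13233/1625 ≈ -8.1434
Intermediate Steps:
D = 33/7 (D = -2/7 + (4 + 1) = -2/7 + 5 = 33/7 ≈ 4.7143)
T(V, h) = 3 (T(V, h) = (½)*6 = 3)
M = 13 (M = 9 + (5 - 1) = 9 + 4 = 13)
U(s, R) = 3/13 - 2/s
(-7*U((-5)³, -4))*D = -7*(3/13 - 2/((-5)³))*(33/7) = -7*(3/13 - 2/(-125))*(33/7) = -7*(3/13 - 2*(-1/125))*(33/7) = -7*(3/13 + 2/125)*(33/7) = -7*401/1625*(33/7) = -2807/1625*33/7 = -13233/1625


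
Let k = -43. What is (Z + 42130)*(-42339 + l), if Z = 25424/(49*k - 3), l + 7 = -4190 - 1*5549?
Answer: -462873540646/211 ≈ -2.1937e+9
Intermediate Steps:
l = -9746 (l = -7 + (-4190 - 1*5549) = -7 + (-4190 - 5549) = -7 - 9739 = -9746)
Z = -12712/1055 (Z = 25424/(49*(-43) - 3) = 25424/(-2107 - 3) = 25424/(-2110) = 25424*(-1/2110) = -12712/1055 ≈ -12.049)
(Z + 42130)*(-42339 + l) = (-12712/1055 + 42130)*(-42339 - 9746) = (44434438/1055)*(-52085) = -462873540646/211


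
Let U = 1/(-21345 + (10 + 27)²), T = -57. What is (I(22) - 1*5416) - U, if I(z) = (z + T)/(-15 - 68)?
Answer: -8979072085/1658008 ≈ -5415.6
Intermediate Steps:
U = -1/19976 (U = 1/(-21345 + 37²) = 1/(-21345 + 1369) = 1/(-19976) = -1/19976 ≈ -5.0060e-5)
I(z) = 57/83 - z/83 (I(z) = (z - 57)/(-15 - 68) = (-57 + z)/(-83) = (-57 + z)*(-1/83) = 57/83 - z/83)
(I(22) - 1*5416) - U = ((57/83 - 1/83*22) - 1*5416) - 1*(-1/19976) = ((57/83 - 22/83) - 5416) + 1/19976 = (35/83 - 5416) + 1/19976 = -449493/83 + 1/19976 = -8979072085/1658008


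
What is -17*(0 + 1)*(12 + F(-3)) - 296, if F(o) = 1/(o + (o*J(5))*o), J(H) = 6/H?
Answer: -19585/39 ≈ -502.18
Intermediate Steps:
F(o) = 1/(o + 6*o²/5) (F(o) = 1/(o + (o*(6/5))*o) = 1/(o + (6*o/5)*o) = 1/(o + 6*o²/5))
-17*(0 + 1)*(12 + F(-3)) - 296 = -17*(0 + 1)*(12 + 5/(-3*(5 + 6*(-3)))) - 296 = -17*(12 + 5*(-⅓)/(5 - 18)) - 296 = -17*(12 + 5*(-⅓)/(-13)) - 296 = -17*(12 + 5*(-⅓)*(-1/13)) - 296 = -17*(12 + 5/39) - 296 = -17*473/39 - 296 = -8041/39 - 296 = -19585/39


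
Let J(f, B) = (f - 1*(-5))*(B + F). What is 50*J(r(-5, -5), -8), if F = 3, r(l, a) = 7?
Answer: -3000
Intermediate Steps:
J(f, B) = (3 + B)*(5 + f) (J(f, B) = (f - 1*(-5))*(B + 3) = (f + 5)*(3 + B) = (5 + f)*(3 + B) = (3 + B)*(5 + f))
50*J(r(-5, -5), -8) = 50*(15 + 3*7 + 5*(-8) - 8*7) = 50*(15 + 21 - 40 - 56) = 50*(-60) = -3000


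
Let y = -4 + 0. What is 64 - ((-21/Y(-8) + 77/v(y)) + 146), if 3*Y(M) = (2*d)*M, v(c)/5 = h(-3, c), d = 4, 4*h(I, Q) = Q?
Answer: -21627/320 ≈ -67.584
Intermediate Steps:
h(I, Q) = Q/4
y = -4
v(c) = 5*c/4 (v(c) = 5*(c/4) = 5*c/4)
Y(M) = 8*M/3 (Y(M) = ((2*4)*M)/3 = (8*M)/3 = 8*M/3)
64 - ((-21/Y(-8) + 77/v(y)) + 146) = 64 - ((-21/((8/3)*(-8)) + 77/(((5/4)*(-4)))) + 146) = 64 - ((-21/(-64/3) + 77/(-5)) + 146) = 64 - ((-21*(-3/64) + 77*(-1/5)) + 146) = 64 - ((63/64 - 77/5) + 146) = 64 - (-4613/320 + 146) = 64 - 1*42107/320 = 64 - 42107/320 = -21627/320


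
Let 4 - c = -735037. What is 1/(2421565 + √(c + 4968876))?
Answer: 2421565/5863971345308 - √5703917/5863971345308 ≈ 4.1255e-7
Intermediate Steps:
c = 735041 (c = 4 - 1*(-735037) = 4 + 735037 = 735041)
1/(2421565 + √(c + 4968876)) = 1/(2421565 + √(735041 + 4968876)) = 1/(2421565 + √5703917)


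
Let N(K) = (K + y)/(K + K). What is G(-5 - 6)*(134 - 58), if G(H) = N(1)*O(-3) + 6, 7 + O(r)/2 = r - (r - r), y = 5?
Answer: -4104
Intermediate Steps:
N(K) = (5 + K)/(2*K) (N(K) = (K + 5)/(K + K) = (5 + K)/((2*K)) = (5 + K)*(1/(2*K)) = (5 + K)/(2*K))
O(r) = -14 + 2*r (O(r) = -14 + 2*(r - (r - r)) = -14 + 2*(r - 1*0) = -14 + 2*(r + 0) = -14 + 2*r)
G(H) = -54 (G(H) = ((½)*(5 + 1)/1)*(-14 + 2*(-3)) + 6 = ((½)*1*6)*(-14 - 6) + 6 = 3*(-20) + 6 = -60 + 6 = -54)
G(-5 - 6)*(134 - 58) = -54*(134 - 58) = -54*76 = -4104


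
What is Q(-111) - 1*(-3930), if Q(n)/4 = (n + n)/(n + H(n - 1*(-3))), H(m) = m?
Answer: 287186/73 ≈ 3934.1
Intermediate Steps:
Q(n) = 8*n/(3 + 2*n) (Q(n) = 4*((n + n)/(n + (n - 1*(-3)))) = 4*((2*n)/(n + (n + 3))) = 4*((2*n)/(n + (3 + n))) = 4*((2*n)/(3 + 2*n)) = 4*(2*n/(3 + 2*n)) = 8*n/(3 + 2*n))
Q(-111) - 1*(-3930) = 8*(-111)/(3 + 2*(-111)) - 1*(-3930) = 8*(-111)/(3 - 222) + 3930 = 8*(-111)/(-219) + 3930 = 8*(-111)*(-1/219) + 3930 = 296/73 + 3930 = 287186/73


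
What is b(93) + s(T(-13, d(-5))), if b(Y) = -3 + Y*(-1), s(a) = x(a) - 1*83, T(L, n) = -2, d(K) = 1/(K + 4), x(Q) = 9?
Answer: -170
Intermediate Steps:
d(K) = 1/(4 + K)
s(a) = -74 (s(a) = 9 - 1*83 = 9 - 83 = -74)
b(Y) = -3 - Y
b(93) + s(T(-13, d(-5))) = (-3 - 1*93) - 74 = (-3 - 93) - 74 = -96 - 74 = -170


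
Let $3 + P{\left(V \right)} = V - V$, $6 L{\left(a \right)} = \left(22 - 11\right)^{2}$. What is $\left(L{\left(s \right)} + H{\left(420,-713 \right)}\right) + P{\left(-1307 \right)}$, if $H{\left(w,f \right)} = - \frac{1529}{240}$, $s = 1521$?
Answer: $\frac{2591}{240} \approx 10.796$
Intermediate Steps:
$L{\left(a \right)} = \frac{121}{6}$ ($L{\left(a \right)} = \frac{\left(22 - 11\right)^{2}}{6} = \frac{11^{2}}{6} = \frac{1}{6} \cdot 121 = \frac{121}{6}$)
$H{\left(w,f \right)} = - \frac{1529}{240}$
$P{\left(V \right)} = -3$ ($P{\left(V \right)} = -3 + \left(V - V\right) = -3 + 0 = -3$)
$\left(L{\left(s \right)} + H{\left(420,-713 \right)}\right) + P{\left(-1307 \right)} = \left(\frac{121}{6} - \frac{1529}{240}\right) - 3 = \frac{3311}{240} - 3 = \frac{2591}{240}$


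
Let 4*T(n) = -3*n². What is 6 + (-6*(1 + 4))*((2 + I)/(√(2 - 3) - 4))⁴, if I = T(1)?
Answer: 62634753/10690688 - 140625*I/668168 ≈ 5.8588 - 0.21046*I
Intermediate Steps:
T(n) = -3*n²/4 (T(n) = (-3*n²)/4 = -3*n²/4)
I = -¾ (I = -¾*1² = -¾*1 = -¾ ≈ -0.75000)
6 + (-6*(1 + 4))*((2 + I)/(√(2 - 3) - 4))⁴ = 6 + (-6*(1 + 4))*((2 - ¾)/(√(2 - 3) - 4))⁴ = 6 + (-6*5)*(5/(4*(√(-1) - 4)))⁴ = 6 - 30*625/(256*(I - 4)⁴) = 6 - 30*625/(256*(-4 + I)⁴) = 6 - 30*625*(-4 - I)⁴/21381376 = 6 - 9375*(-4 - I)⁴/10690688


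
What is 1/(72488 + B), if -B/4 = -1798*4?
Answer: 1/101256 ≈ 9.8760e-6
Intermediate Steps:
B = 28768 (B = -(-7192)*4 = -4*(-7192) = 28768)
1/(72488 + B) = 1/(72488 + 28768) = 1/101256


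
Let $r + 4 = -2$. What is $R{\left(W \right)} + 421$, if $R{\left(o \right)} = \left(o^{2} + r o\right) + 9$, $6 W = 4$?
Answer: $\frac{3838}{9} \approx 426.44$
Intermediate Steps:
$r = -6$ ($r = -4 - 2 = -6$)
$W = \frac{2}{3}$ ($W = \frac{1}{6} \cdot 4 = \frac{2}{3} \approx 0.66667$)
$R{\left(o \right)} = 9 + o^{2} - 6 o$ ($R{\left(o \right)} = \left(o^{2} - 6 o\right) + 9 = 9 + o^{2} - 6 o$)
$R{\left(W \right)} + 421 = \left(9 + \left(\frac{2}{3}\right)^{2} - 4\right) + 421 = \left(9 + \frac{4}{9} - 4\right) + 421 = \frac{49}{9} + 421 = \frac{3838}{9}$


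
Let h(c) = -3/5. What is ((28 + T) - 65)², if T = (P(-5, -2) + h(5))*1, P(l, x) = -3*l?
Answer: 12769/25 ≈ 510.76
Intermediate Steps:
h(c) = -⅗ (h(c) = -3*⅕ = -⅗)
T = 72/5 (T = (-3*(-5) - ⅗)*1 = (15 - ⅗)*1 = (72/5)*1 = 72/5 ≈ 14.400)
((28 + T) - 65)² = ((28 + 72/5) - 65)² = (212/5 - 65)² = (-113/5)² = 12769/25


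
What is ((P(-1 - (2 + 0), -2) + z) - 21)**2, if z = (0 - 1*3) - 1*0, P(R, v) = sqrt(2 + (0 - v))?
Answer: 484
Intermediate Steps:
P(R, v) = sqrt(2 - v)
z = -3 (z = (0 - 3) + 0 = -3 + 0 = -3)
((P(-1 - (2 + 0), -2) + z) - 21)**2 = ((sqrt(2 - 1*(-2)) - 3) - 21)**2 = ((sqrt(2 + 2) - 3) - 21)**2 = ((sqrt(4) - 3) - 21)**2 = ((2 - 3) - 21)**2 = (-1 - 21)**2 = (-22)**2 = 484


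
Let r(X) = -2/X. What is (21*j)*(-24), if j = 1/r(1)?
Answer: 252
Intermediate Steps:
j = -½ (j = 1/(-2/1) = 1/(-2*1) = 1/(-2) = -½ ≈ -0.50000)
(21*j)*(-24) = (21*(-½))*(-24) = -21/2*(-24) = 252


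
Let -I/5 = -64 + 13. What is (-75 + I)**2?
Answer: 32400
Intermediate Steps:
I = 255 (I = -5*(-64 + 13) = -5*(-51) = 255)
(-75 + I)**2 = (-75 + 255)**2 = 180**2 = 32400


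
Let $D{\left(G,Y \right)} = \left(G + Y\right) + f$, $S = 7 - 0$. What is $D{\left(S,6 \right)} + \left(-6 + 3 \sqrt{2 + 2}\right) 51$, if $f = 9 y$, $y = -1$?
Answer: $4$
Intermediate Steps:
$S = 7$ ($S = 7 + 0 = 7$)
$f = -9$ ($f = 9 \left(-1\right) = -9$)
$D{\left(G,Y \right)} = -9 + G + Y$ ($D{\left(G,Y \right)} = \left(G + Y\right) - 9 = -9 + G + Y$)
$D{\left(S,6 \right)} + \left(-6 + 3 \sqrt{2 + 2}\right) 51 = \left(-9 + 7 + 6\right) + \left(-6 + 3 \sqrt{2 + 2}\right) 51 = 4 + \left(-6 + 3 \sqrt{4}\right) 51 = 4 + \left(-6 + 3 \cdot 2\right) 51 = 4 + \left(-6 + 6\right) 51 = 4 + 0 \cdot 51 = 4 + 0 = 4$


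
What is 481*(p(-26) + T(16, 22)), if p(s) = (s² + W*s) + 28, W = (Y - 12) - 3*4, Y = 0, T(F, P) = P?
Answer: 649350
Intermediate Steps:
W = -24 (W = (0 - 12) - 3*4 = -12 - 12 = -24)
p(s) = 28 + s² - 24*s (p(s) = (s² - 24*s) + 28 = 28 + s² - 24*s)
481*(p(-26) + T(16, 22)) = 481*((28 + (-26)² - 24*(-26)) + 22) = 481*((28 + 676 + 624) + 22) = 481*(1328 + 22) = 481*1350 = 649350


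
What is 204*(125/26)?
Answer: 12750/13 ≈ 980.77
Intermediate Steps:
204*(125/26) = 12750/13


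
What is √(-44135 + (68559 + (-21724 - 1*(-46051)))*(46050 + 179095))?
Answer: √20912774335 ≈ 1.4461e+5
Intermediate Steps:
√(-44135 + (68559 + (-21724 - 1*(-46051)))*(46050 + 179095)) = √(-44135 + (68559 + (-21724 + 46051))*225145) = √(-44135 + (68559 + 24327)*225145) = √(-44135 + 92886*225145) = √(-44135 + 20912818470) = √20912774335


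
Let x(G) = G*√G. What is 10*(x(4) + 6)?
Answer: 140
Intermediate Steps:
x(G) = G^(3/2)
10*(x(4) + 6) = 10*(4^(3/2) + 6) = 10*(8 + 6) = 10*14 = 140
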